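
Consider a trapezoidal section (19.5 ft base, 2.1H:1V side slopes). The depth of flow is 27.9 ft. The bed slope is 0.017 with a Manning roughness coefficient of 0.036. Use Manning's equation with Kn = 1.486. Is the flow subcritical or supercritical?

With bottom width b = 19.5 ft and side slope z = 2.1: A = (b + zy)y = (19.5 + 2.1×27.9)×27.9 = 2179 ft²; P = b + 2y√(1+z²) = 19.5 + 2×27.9×2.326 = 149.3 ft.
Hydraulic radius R = A/P = 2179/149.3 = 14.59 ft.
V = (1.486/n) R^(2/3) √S = (1.486/0.036) × 14.59^(2/3) × √0.017 = 32.14 ft/s. Hydraulic depth D_h = A/T = 2179/136.7 = 15.94 ft.
Froude number Fr = V/√(g·D_h) = 32.14/√(32.2×15.94) = 1.42, which is greater than 1, so the flow is supercritical.

supercritical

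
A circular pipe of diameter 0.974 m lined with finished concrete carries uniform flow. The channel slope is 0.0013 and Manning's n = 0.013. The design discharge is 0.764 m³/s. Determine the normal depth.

Manning's equation rearranged: A R^(2/3) = nQ / (1·√S) = 0.013 × 0.764 / (√0.0013) = 0.2755.
Trying y = 0.673 m: A R^(2/3) = 0.2391 — low.
Trying y = 0.756 m: A R^(2/3) = 0.2753 — ≈ 0.2755.

y_n = 0.756 m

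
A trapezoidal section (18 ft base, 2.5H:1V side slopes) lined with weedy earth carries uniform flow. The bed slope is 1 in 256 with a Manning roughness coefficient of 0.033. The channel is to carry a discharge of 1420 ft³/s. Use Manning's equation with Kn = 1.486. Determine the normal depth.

y_n = 6.07 ft

Manning's equation rearranged: A R^(2/3) = nQ / (1.486·√S) = 0.033 × 1420 / (1.486 × √0.003906) = 504.5.
At y = 7.5 ft: A R^(2/3) = 775.6 — high.
At y = 5.09 ft: A R^(2/3) = 356.7 — low.
At y = 6.07 ft: A R^(2/3) = 505.1 — ≈ 504.5.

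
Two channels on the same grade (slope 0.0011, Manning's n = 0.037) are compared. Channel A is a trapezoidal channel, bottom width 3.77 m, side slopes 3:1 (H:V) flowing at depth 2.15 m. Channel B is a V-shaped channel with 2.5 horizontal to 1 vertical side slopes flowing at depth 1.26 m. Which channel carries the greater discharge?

channel A

Channel A: With bottom width b = 3.77 m and side slope z = 3: A = (b + zy)y = (3.77 + 3×2.15)×2.15 = 21.97 m²; P = b + 2y√(1+z²) = 3.77 + 2×2.15×3.162 = 17.37 m. Hydraulic radius R = A/P = 21.97/17.37 = 1.265 m. Q_A = (1/0.037)·21.97·1.265^(2/3)·√0.0011 = 23.04 m³/s.
Channel B: For a triangular section with side slope z = 2.5: A = zy² = 2.5×1.26² = 3.969 m²; P = 2y√(1+z²) = 2×1.26×2.693 = 6.785 m. Hydraulic radius R = A/P = 3.969/6.785 = 0.5849 m. Q_B = (1/0.037)·3.969·0.5849^(2/3)·√0.0011 = 2.488 m³/s.
Q_A = 23.04 m³/s vs Q_B = 2.488 m³/s, so channel A carries more.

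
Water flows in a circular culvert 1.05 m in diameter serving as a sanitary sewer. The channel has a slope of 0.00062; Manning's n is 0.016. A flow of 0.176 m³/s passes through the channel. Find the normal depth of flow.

Manning's equation rearranged: A R^(2/3) = nQ / (1·√S) = 0.016 × 0.176 / (√0.00062) = 0.1131.
Try y = 0.354 m: A R^(2/3) = 0.08696 — too small.
Try y = 0.5 m: A R^(2/3) = 0.1632 — too large.
Try y = 0.407 m: A R^(2/3) = 0.1129 — close enough.

y_n = 0.407 m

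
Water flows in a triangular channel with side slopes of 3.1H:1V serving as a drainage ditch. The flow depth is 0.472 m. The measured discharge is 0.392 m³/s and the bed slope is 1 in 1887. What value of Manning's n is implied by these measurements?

n = 0.015

For a triangular section with side slope z = 3.1: A = zy² = 3.1×0.472² = 0.6906 m²; P = 2y√(1+z²) = 2×0.472×3.257 = 3.075 m.
Hydraulic radius R = A/P = 0.6906/3.075 = 0.2246 m.
Rearranging Manning's equation: n = (1/Q) A R^(2/3) S^(1/2) = (1/0.392) × 0.6906 × 0.2246^(2/3) × √0.0005299 = 0.015.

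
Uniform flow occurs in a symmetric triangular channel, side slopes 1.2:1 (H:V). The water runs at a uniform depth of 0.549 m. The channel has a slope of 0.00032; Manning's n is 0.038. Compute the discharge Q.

Q = 0.0603 m³/s

For a triangular section with side slope z = 1.2: A = zy² = 1.2×0.549² = 0.3617 m²; P = 2y√(1+z²) = 2×0.549×1.562 = 1.715 m.
Hydraulic radius R = A/P = 0.3617/1.715 = 0.2109 m.
Manning's equation: Q = (1/n) A R^(2/3) S^(1/2) = (1/0.038) × 0.3617 × 0.2109^(2/3) × 0.00032^(1/2) = 0.0603 m³/s.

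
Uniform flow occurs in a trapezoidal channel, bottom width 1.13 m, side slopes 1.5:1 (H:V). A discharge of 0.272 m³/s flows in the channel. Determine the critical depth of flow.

At critical depth, Q² T / (g A³) = 1, i.e. A³/T = Q²/g = 0.272²/9.81 = 0.007542.
Try y = 0.12 m: A³/T = 0.002607 — short.
Try y = 0.182 m: A³/T = 0.009934 — over.
Try y = 0.167 m: A³/T = 0.007513 — close enough.

y_c = 0.167 m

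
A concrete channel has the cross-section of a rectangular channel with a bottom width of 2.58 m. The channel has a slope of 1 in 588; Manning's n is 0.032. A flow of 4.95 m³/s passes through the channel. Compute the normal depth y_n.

y_n = 1.8 m

Manning's equation rearranged: A R^(2/3) = nQ / (1·√S) = 0.032 × 4.95 / (√0.001701) = 3.841.
Try y = 1.46 m: A R^(2/3) = 2.927 — low.
Try y = 2.08 m: A R^(2/3) = 4.61 — high.
Try y = 1.8 m: A R^(2/3) = 3.838 — ≈ 3.841.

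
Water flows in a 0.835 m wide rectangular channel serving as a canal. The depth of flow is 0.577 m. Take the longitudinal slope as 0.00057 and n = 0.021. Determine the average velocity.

Flow area A = b·y = 0.835 × 0.577 = 0.4818 m². Wetted perimeter P = b + 2y = 0.835 + 2×0.577 = 1.989 m.
Hydraulic radius R = A/P = 0.4818/1.989 = 0.2422 m.
From Manning's equation, V = (1/n) R^(2/3) S^(1/2) = (1/0.021) × 0.2422^(2/3) × 0.00057^(1/2) = 0.442 m/s.

V = 0.442 m/s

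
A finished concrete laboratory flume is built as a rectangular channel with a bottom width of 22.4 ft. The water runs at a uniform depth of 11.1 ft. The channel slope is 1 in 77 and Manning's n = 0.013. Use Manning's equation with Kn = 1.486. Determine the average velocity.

Flow area A = b·y = 22.4 × 11.1 = 248.6 ft². Wetted perimeter P = b + 2y = 22.4 + 2×11.1 = 44.6 ft.
Hydraulic radius R = A/P = 248.6/44.6 = 5.575 ft.
From Manning's equation, V = (1.486/n) R^(2/3) S^(1/2) = (1.486/0.013) × 5.575^(2/3) × 0.01299^(1/2) = 41 ft/s.

V = 41 ft/s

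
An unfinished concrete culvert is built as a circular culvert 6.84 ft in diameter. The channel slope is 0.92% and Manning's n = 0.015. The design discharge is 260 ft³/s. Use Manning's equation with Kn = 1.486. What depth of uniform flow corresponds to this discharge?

y_n = 3.5 ft

Manning's equation rearranged: A R^(2/3) = nQ / (1.486·√S) = 0.015 × 260 / (1.486 × √0.0092) = 27.36.
Try y = 2.63 ft: A R^(2/3) = 16.47 — short.
Try y = 4.04 ft: A R^(2/3) = 34.46 — over.
Try y = 3.5 ft: A R^(2/3) = 27.32 — matches.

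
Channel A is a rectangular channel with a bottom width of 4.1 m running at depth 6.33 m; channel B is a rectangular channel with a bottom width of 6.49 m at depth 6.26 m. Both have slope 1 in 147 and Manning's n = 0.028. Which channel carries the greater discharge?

Channel A: Flow area A = b·y = 4.1 × 6.33 = 25.95 m². Wetted perimeter P = b + 2y = 4.1 + 2×6.33 = 16.76 m. Hydraulic radius R = A/P = 25.95/16.76 = 1.549 m. Q_A = (1/0.028)·25.95·1.549^(2/3)·√0.006803 = 102.3 m³/s.
Channel B: Flow area A = b·y = 6.49 × 6.26 = 40.63 m². Wetted perimeter P = b + 2y = 6.49 + 2×6.26 = 19.01 m. Hydraulic radius R = A/P = 40.63/19.01 = 2.137 m. Q_B = (1/0.028)·40.63·2.137^(2/3)·√0.006803 = 198.6 m³/s.
Q_A = 102.3 m³/s vs Q_B = 198.6 m³/s, so channel B carries more.

channel B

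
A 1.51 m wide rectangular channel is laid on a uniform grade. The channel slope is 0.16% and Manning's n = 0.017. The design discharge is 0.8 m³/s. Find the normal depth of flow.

Manning's equation rearranged: A R^(2/3) = nQ / (1·√S) = 0.017 × 0.8 / (√0.0016) = 0.34.
Trying y = 0.581 m: A R^(2/3) = 0.4175 — too large.
Trying y = 0.406 m: A R^(2/3) = 0.2523 — too small.
Trying y = 0.501 m: A R^(2/3) = 0.3399 — ≈ 0.34.

y_n = 0.501 m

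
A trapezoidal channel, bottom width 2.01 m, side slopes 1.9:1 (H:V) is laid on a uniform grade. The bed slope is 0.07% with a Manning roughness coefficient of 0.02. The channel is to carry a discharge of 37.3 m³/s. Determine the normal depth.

y_n = 2.88 m

Manning's equation rearranged: A R^(2/3) = nQ / (1·√S) = 0.02 × 37.3 / (√0.0007) = 28.2.
At y = 2.01 m: A R^(2/3) = 12.49 — short.
At y = 3.67 m: A R^(2/3) = 49.78 — over.
At y = 2.88 m: A R^(2/3) = 28.22 — matches.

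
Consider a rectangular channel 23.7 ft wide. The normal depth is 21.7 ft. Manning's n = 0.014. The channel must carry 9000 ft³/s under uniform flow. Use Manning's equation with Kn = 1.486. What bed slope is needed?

Flow area A = b·y = 23.7 × 21.7 = 514.3 ft². Wetted perimeter P = b + 2y = 23.7 + 2×21.7 = 67.1 ft.
Hydraulic radius R = A/P = 514.3/67.1 = 7.665 ft.
From Manning's equation, S = [nQ / (1.486 A R^(2/3))]² = [0.014 × 9000 / (1.486 × 514.3 × 7.665^(2/3))]² = 0.0018.

S = 0.0018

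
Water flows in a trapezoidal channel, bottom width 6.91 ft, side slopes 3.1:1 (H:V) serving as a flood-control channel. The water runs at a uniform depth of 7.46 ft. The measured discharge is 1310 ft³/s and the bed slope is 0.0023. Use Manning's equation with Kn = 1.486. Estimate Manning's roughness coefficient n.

n = 0.0309

With bottom width b = 6.91 ft and side slope z = 3.1: A = (b + zy)y = (6.91 + 3.1×7.46)×7.46 = 224.1 ft²; P = b + 2y√(1+z²) = 6.91 + 2×7.46×3.257 = 55.51 ft.
Hydraulic radius R = A/P = 224.1/55.51 = 4.037 ft.
Rearranging Manning's equation: n = (1.486/Q) A R^(2/3) S^(1/2) = (1.486/1310) × 224.1 × 4.037^(2/3) × √0.0023 = 0.0309.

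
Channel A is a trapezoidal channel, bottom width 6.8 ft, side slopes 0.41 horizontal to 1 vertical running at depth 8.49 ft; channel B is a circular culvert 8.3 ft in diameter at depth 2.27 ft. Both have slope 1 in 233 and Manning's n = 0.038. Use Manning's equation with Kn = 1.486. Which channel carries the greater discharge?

Channel A: With bottom width b = 6.8 ft and side slope z = 0.41: A = (b + zy)y = (6.8 + 0.41×8.49)×8.49 = 87.28 ft²; P = b + 2y√(1+z²) = 6.8 + 2×8.49×1.081 = 25.15 ft. Hydraulic radius R = A/P = 87.28/25.15 = 3.47 ft. Q_A = (1.486/0.038)·87.28·3.47^(2/3)·√0.004292 = 512.6 ft³/s.
Channel B: For a circular section of diameter D = 8.3 ft at depth y = 2.27 ft, the central angle is θ = 2 arccos(1 − 2y/D) = 2.201 rad. Then A = (D²/8)(θ − sin θ) = 12 ft² and P = Dθ/2 = 9.135 ft. Hydraulic radius R = A/P = 12/9.135 = 1.314 ft. Q_B = (1.486/0.038)·12·1.314^(2/3)·√0.004292 = 36.88 ft³/s.
Q_A = 512.6 ft³/s vs Q_B = 36.88 ft³/s, so channel A carries more.

channel A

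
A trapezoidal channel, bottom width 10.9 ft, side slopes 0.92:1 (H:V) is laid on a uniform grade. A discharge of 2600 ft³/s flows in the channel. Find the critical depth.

y_c = 9.28 ft

At critical depth, Q² T / (g A³) = 1, i.e. A³/T = Q²/g = 2600²/32.2 = 209900.
At y = 7.59 ft: A³/T = 100600 — too small.
At y = 11.5 ft: A³/T = 470100 — too large.
At y = 9.28 ft: A³/T = 209800 — matches.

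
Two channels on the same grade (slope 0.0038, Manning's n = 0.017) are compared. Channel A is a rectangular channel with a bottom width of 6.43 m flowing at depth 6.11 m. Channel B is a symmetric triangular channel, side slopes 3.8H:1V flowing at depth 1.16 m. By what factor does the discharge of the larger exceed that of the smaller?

Channel A: Flow area A = b·y = 6.43 × 6.11 = 39.29 m². Wetted perimeter P = b + 2y = 6.43 + 2×6.11 = 18.65 m. Hydraulic radius R = A/P = 39.29/18.65 = 2.107 m. Q_A = (1/0.017)·39.29·2.107^(2/3)·√0.0038 = 234.1 m³/s.
Channel B: For a triangular section with side slope z = 3.8: A = zy² = 3.8×1.16² = 5.113 m²; P = 2y√(1+z²) = 2×1.16×3.929 = 9.116 m. Hydraulic radius R = A/P = 5.113/9.116 = 0.5609 m. Q_B = (1/0.017)·5.113·0.5609^(2/3)·√0.0038 = 12.61 m³/s.
The larger discharge is 234.1 m³/s and the smaller is 12.61 m³/s; the ratio is 18.6.

18.6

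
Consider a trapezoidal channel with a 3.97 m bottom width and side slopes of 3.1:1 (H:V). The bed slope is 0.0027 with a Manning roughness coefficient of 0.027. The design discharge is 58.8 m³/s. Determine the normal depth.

Manning's equation rearranged: A R^(2/3) = nQ / (1·√S) = 0.027 × 58.8 / (√0.0027) = 30.55.
Try y = 1.85 m: A R^(2/3) = 19.37 — too small.
Try y = 2.28 m: A R^(2/3) = 30.54 — close enough.

y_n = 2.28 m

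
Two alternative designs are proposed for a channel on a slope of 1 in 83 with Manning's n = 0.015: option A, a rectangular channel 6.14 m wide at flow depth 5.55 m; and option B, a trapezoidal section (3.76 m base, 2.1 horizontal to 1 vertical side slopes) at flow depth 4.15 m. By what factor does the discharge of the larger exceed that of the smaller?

1.65

Channel A: Flow area A = b·y = 6.14 × 5.55 = 34.08 m². Wetted perimeter P = b + 2y = 6.14 + 2×5.55 = 17.24 m. Hydraulic radius R = A/P = 34.08/17.24 = 1.977 m. Q_A = (1/0.015)·34.08·1.977^(2/3)·√0.01205 = 392.7 m³/s.
Channel B: With bottom width b = 3.76 m and side slope z = 2.1: A = (b + zy)y = (3.76 + 2.1×4.15)×4.15 = 51.77 m²; P = b + 2y√(1+z²) = 3.76 + 2×4.15×2.326 = 23.07 m. Hydraulic radius R = A/P = 51.77/23.07 = 2.245 m. Q_B = (1/0.015)·51.77·2.245^(2/3)·√0.01205 = 649.4 m³/s.
The larger discharge is 649.4 m³/s and the smaller is 392.7 m³/s; the ratio is 1.65.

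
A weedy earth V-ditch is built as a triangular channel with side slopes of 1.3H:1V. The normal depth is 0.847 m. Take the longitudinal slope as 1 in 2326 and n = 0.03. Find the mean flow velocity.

V = 0.334 m/s

For a triangular section with side slope z = 1.3: A = zy² = 1.3×0.847² = 0.9326 m²; P = 2y√(1+z²) = 2×0.847×1.64 = 2.778 m.
Hydraulic radius R = A/P = 0.9326/2.778 = 0.3357 m.
From Manning's equation, V = (1/n) R^(2/3) S^(1/2) = (1/0.03) × 0.3357^(2/3) × 0.0004299^(1/2) = 0.334 m/s.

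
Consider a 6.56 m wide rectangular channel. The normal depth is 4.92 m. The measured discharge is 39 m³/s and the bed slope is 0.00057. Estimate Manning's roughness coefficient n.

Flow area A = b·y = 6.56 × 4.92 = 32.28 m². Wetted perimeter P = b + 2y = 6.56 + 2×4.92 = 16.4 m.
Hydraulic radius R = A/P = 32.28/16.4 = 1.968 m.
Rearranging Manning's equation: n = (1/Q) A R^(2/3) S^(1/2) = (1/39) × 32.28 × 1.968^(2/3) × √0.00057 = 0.031.

n = 0.031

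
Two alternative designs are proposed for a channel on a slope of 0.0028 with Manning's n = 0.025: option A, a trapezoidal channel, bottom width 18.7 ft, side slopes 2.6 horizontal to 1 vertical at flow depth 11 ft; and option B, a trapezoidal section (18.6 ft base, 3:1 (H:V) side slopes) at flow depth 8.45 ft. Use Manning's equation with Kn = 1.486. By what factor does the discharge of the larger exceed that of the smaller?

1.64

Channel A: With bottom width b = 18.7 ft and side slope z = 2.6: A = (b + zy)y = (18.7 + 2.6×11)×11 = 520.3 ft²; P = b + 2y√(1+z²) = 18.7 + 2×11×2.786 = 79.98 ft. Hydraulic radius R = A/P = 520.3/79.98 = 6.505 ft. Q_A = (1.486/0.025)·520.3·6.505^(2/3)·√0.0028 = 5703 ft³/s.
Channel B: With bottom width b = 18.6 ft and side slope z = 3: A = (b + zy)y = (18.6 + 3×8.45)×8.45 = 371.4 ft²; P = b + 2y√(1+z²) = 18.6 + 2×8.45×3.162 = 72.04 ft. Hydraulic radius R = A/P = 371.4/72.04 = 5.155 ft. Q_B = (1.486/0.025)·371.4·5.155^(2/3)·√0.0028 = 3486 ft³/s.
The larger discharge is 5703 ft³/s and the smaller is 3486 ft³/s; the ratio is 1.64.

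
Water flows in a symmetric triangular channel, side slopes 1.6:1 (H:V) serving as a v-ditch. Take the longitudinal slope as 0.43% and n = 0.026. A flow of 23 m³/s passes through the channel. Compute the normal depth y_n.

Manning's equation rearranged: A R^(2/3) = nQ / (1·√S) = 0.026 × 23 / (√0.0043) = 9.119.
Trying y = 1.82 m: A R^(2/3) = 4.459 — short.
Trying y = 2.38 m: A R^(2/3) = 9.118 — ≈ 9.119.

y_n = 2.38 m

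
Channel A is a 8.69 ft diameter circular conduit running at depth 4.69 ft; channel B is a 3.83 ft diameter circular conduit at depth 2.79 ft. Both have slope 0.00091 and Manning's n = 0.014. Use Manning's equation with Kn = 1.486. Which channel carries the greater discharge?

Channel A: For a circular section of diameter D = 8.69 ft at depth y = 4.69 ft, the central angle is θ = 2 arccos(1 − 2y/D) = 3.301 rad. Then A = (D²/8)(θ − sin θ) = 32.65 ft² and P = Dθ/2 = 14.34 ft. Hydraulic radius R = A/P = 32.65/14.34 = 2.277 ft. Q_A = (1.486/0.014)·32.65·2.277^(2/3)·√0.00091 = 180.9 ft³/s.
Channel B: For a circular section of diameter D = 3.83 ft at depth y = 2.79 ft, the central angle is θ = 2 arccos(1 − 2y/D) = 4.091 rad. Then A = (D²/8)(θ − sin θ) = 8.991 ft² and P = Dθ/2 = 7.834 ft. Hydraulic radius R = A/P = 8.991/7.834 = 1.148 ft. Q_B = (1.486/0.014)·8.991·1.148^(2/3)·√0.00091 = 31.56 ft³/s.
Q_A = 180.9 ft³/s vs Q_B = 31.56 ft³/s, so channel A carries more.

channel A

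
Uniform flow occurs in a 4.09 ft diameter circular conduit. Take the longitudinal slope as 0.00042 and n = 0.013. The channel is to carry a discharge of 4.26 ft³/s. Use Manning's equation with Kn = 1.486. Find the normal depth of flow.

y_n = 1.02 ft

Manning's equation rearranged: A R^(2/3) = nQ / (1.486·√S) = 0.013 × 4.26 / (1.486 × √0.00042) = 1.818.
Try y = 0.755 ft: A R^(2/3) = 0.9923 — low.
Try y = 1.02 ft: A R^(2/3) = 1.818 — matches.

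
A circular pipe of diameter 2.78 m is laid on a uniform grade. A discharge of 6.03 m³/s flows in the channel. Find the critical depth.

At critical depth, Q² T / (g A³) = 1, i.e. A³/T = Q²/g = 6.03²/9.81 = 3.707.
At y = 0.876 m: A³/T = 1.705 — too small.
At y = 1.3 m: A³/T = 7.786 — too large.
At y = 1.07 m: A³/T = 3.69 — ≈ 3.707.

y_c = 1.07 m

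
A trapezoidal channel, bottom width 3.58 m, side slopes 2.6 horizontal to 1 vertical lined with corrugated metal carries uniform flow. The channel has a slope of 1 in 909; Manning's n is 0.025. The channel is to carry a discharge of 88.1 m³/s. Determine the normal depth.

Manning's equation rearranged: A R^(2/3) = nQ / (1·√S) = 0.025 × 88.1 / (√0.0011) = 66.4.
Trying y = 3.77 m: A R^(2/3) = 81.47 — too large.
Trying y = 2.37 m: A R^(2/3) = 28.56 — too small.
Trying y = 3.45 m: A R^(2/3) = 66.39 — close enough.

y_n = 3.45 m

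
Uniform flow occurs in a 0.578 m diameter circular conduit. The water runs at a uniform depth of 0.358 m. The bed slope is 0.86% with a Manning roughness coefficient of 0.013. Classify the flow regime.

For a circular section of diameter D = 0.578 m at depth y = 0.358 m, the central angle is θ = 2 arccos(1 − 2y/D) = 3.624 rad. Then A = (D²/8)(θ − sin θ) = 0.1707 m² and P = Dθ/2 = 1.047 m.
Hydraulic radius R = A/P = 0.1707/1.047 = 0.163 m.
V = (1/n) R^(2/3) √S = (1/0.013) × 0.163^(2/3) × √0.0086 = 2.129 m/s. Hydraulic depth D_h = A/T = 0.1707/0.5613 = 0.3041 m.
Froude number Fr = V/√(g·D_h) = 2.129/√(9.81×0.3041) = 1.23, which is greater than 1, so the flow is supercritical.

supercritical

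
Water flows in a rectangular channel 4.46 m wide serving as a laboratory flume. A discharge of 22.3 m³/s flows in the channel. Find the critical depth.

For a rectangular channel, critical depth y_c = (q²/g)^(1/3) where q = Q/b = 22.3/4.46 = 5 m²/s.
So y_c = (5²/9.81)^(1/3) = 1.37 m.

y_c = 1.37 m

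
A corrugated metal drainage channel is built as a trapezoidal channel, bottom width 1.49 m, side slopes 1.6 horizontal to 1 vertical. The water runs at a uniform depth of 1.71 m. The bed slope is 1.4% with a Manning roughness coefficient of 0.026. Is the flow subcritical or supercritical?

supercritical

With bottom width b = 1.49 m and side slope z = 1.6: A = (b + zy)y = (1.49 + 1.6×1.71)×1.71 = 7.226 m²; P = b + 2y√(1+z²) = 1.49 + 2×1.71×1.887 = 7.943 m.
Hydraulic radius R = A/P = 7.226/7.943 = 0.9098 m.
V = (1/n) R^(2/3) √S = (1/0.026) × 0.9098^(2/3) × √0.014 = 4.273 m/s. Hydraulic depth D_h = A/T = 7.226/6.962 = 1.038 m.
Froude number Fr = V/√(g·D_h) = 4.273/√(9.81×1.038) = 1.34, which is greater than 1, so the flow is supercritical.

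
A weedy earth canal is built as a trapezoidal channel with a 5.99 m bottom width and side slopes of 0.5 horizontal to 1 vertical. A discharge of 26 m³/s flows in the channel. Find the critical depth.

At critical depth, Q² T / (g A³) = 1, i.e. A³/T = Q²/g = 26²/9.81 = 68.91.
Trying y = 1.01 m: A³/T = 40.33 — low.
Trying y = 1.46 m: A³/T = 126.8 — high.
Trying y = 1.2 m: A³/T = 68.78 — ≈ 68.91.

y_c = 1.2 m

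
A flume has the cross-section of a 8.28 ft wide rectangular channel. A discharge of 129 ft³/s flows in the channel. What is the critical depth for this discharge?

For a rectangular channel, critical depth y_c = (q²/g)^(1/3) where q = Q/b = 129/8.28 = 15.58 ft²/s.
So y_c = (15.58²/32.2)^(1/3) = 1.96 ft.

y_c = 1.96 ft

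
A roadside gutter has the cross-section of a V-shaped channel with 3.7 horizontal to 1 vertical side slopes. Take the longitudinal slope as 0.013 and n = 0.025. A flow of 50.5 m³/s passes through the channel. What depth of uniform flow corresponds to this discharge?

Manning's equation rearranged: A R^(2/3) = nQ / (1·√S) = 0.025 × 50.5 / (√0.013) = 11.07.
At y = 1.37 m: A R^(2/3) = 5.271 — low.
At y = 2.11 m: A R^(2/3) = 16.67 — high.
At y = 1.81 m: A R^(2/3) = 11.08 — ≈ 11.07.

y_n = 1.81 m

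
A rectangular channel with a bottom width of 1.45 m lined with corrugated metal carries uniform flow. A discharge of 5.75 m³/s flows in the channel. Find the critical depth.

For a rectangular channel, critical depth y_c = (q²/g)^(1/3) where q = Q/b = 5.75/1.45 = 3.966 m²/s.
So y_c = (3.966²/9.81)^(1/3) = 1.17 m.

y_c = 1.17 m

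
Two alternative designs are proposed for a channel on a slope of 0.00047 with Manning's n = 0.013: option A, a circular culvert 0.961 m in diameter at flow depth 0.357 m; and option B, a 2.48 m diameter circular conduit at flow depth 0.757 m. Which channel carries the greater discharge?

channel B

Channel A: For a circular section of diameter D = 0.961 m at depth y = 0.357 m, the central angle is θ = 2 arccos(1 − 2y/D) = 2.622 rad. Then A = (D²/8)(θ − sin θ) = 0.2453 m² and P = Dθ/2 = 1.26 m. Hydraulic radius R = A/P = 0.2453/1.26 = 0.1947 m. Q_A = (1/0.013)·0.2453·0.1947^(2/3)·√0.00047 = 0.1374 m³/s.
Channel B: For a circular section of diameter D = 2.48 m at depth y = 0.757 m, the central angle is θ = 2 arccos(1 − 2y/D) = 2.341 rad. Then A = (D²/8)(θ − sin θ) = 1.248 m² and P = Dθ/2 = 2.903 m. Hydraulic radius R = A/P = 1.248/2.903 = 0.43 m. Q_B = (1/0.013)·1.248·0.43^(2/3)·√0.00047 = 1.186 m³/s.
Q_A = 0.1374 m³/s vs Q_B = 1.186 m³/s, so channel B carries more.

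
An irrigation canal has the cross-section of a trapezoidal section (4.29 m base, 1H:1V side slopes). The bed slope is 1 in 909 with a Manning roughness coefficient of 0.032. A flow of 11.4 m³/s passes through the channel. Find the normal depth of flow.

Manning's equation rearranged: A R^(2/3) = nQ / (1·√S) = 0.032 × 11.4 / (√0.0011) = 11.
Trying y = 1.88 m: A R^(2/3) = 13.15 — too large.
Trying y = 1.39 m: A R^(2/3) = 7.685 — too small.
Trying y = 1.7 m: A R^(2/3) = 10.98 — ≈ 11.

y_n = 1.7 m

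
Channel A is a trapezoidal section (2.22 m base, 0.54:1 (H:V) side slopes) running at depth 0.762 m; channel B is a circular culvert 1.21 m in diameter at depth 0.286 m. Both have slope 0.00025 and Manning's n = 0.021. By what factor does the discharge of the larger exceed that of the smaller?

Channel A: With bottom width b = 2.22 m and side slope z = 0.54: A = (b + zy)y = (2.22 + 0.54×0.762)×0.762 = 2.005 m²; P = b + 2y√(1+z²) = 2.22 + 2×0.762×1.136 = 3.952 m. Hydraulic radius R = A/P = 2.005/3.952 = 0.5074 m. Q_A = (1/0.021)·2.005·0.5074^(2/3)·√0.00025 = 0.9604 m³/s.
Channel B: For a circular section of diameter D = 1.21 m at depth y = 0.286 m, the central angle is θ = 2 arccos(1 − 2y/D) = 2.031 rad. Then A = (D²/8)(θ − sin θ) = 0.2077 m² and P = Dθ/2 = 1.229 m. Hydraulic radius R = A/P = 0.2077/1.229 = 0.169 m. Q_B = (1/0.021)·0.2077·0.169^(2/3)·√0.00025 = 0.0478 m³/s.
The larger discharge is 0.9604 m³/s and the smaller is 0.0478 m³/s; the ratio is 20.1.

20.1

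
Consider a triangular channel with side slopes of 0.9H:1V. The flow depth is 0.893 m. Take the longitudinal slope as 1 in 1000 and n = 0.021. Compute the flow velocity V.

For a triangular section with side slope z = 0.9: A = zy² = 0.9×0.893² = 0.7177 m²; P = 2y√(1+z²) = 2×0.893×1.345 = 2.403 m.
Hydraulic radius R = A/P = 0.7177/2.403 = 0.2987 m.
From Manning's equation, V = (1/n) R^(2/3) S^(1/2) = (1/0.021) × 0.2987^(2/3) × 0.001^(1/2) = 0.673 m/s.

V = 0.673 m/s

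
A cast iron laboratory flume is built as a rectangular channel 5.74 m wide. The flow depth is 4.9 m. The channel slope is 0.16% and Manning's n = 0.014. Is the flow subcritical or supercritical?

Flow area A = b·y = 5.74 × 4.9 = 28.13 m². Wetted perimeter P = b + 2y = 5.74 + 2×4.9 = 15.54 m.
Hydraulic radius R = A/P = 28.13/15.54 = 1.81 m.
V = (1/n) R^(2/3) √S = (1/0.014) × 1.81^(2/3) × √0.0016 = 4.243 m/s. Hydraulic depth D_h = A/T = 28.13/5.74 = 4.9 m.
Froude number Fr = V/√(g·D_h) = 4.243/√(9.81×4.9) = 0.612, which is less than 1, so the flow is subcritical.

subcritical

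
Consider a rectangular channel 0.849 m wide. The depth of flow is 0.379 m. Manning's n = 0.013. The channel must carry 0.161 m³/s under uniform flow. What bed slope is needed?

Flow area A = b·y = 0.849 × 0.379 = 0.3218 m². Wetted perimeter P = b + 2y = 0.849 + 2×0.379 = 1.607 m.
Hydraulic radius R = A/P = 0.3218/1.607 = 0.2002 m.
From Manning's equation, S = [nQ / (1 A R^(2/3))]² = [0.013 × 0.161 / (1 × 0.3218 × 0.2002^(2/3))]² = 0.000361.

S = 0.000361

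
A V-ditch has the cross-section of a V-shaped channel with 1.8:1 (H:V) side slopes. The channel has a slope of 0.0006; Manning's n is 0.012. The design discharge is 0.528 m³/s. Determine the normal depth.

y_n = 0.594 m

Manning's equation rearranged: A R^(2/3) = nQ / (1·√S) = 0.012 × 0.528 / (√0.0006) = 0.2587.
Trying y = 0.445 m: A R^(2/3) = 0.1197 — short.
Trying y = 0.721 m: A R^(2/3) = 0.4333 — over.
Trying y = 0.594 m: A R^(2/3) = 0.2585 — matches.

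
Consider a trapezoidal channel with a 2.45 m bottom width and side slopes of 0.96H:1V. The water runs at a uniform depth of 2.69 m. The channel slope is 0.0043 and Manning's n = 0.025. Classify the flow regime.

subcritical

With bottom width b = 2.45 m and side slope z = 0.96: A = (b + zy)y = (2.45 + 0.96×2.69)×2.69 = 13.54 m²; P = b + 2y√(1+z²) = 2.45 + 2×2.69×1.386 = 9.908 m.
Hydraulic radius R = A/P = 13.54/9.908 = 1.366 m.
V = (1/n) R^(2/3) √S = (1/0.025) × 1.366^(2/3) × √0.0043 = 3.23 m/s. Hydraulic depth D_h = A/T = 13.54/7.615 = 1.778 m.
Froude number Fr = V/√(g·D_h) = 3.23/√(9.81×1.778) = 0.773, which is less than 1, so the flow is subcritical.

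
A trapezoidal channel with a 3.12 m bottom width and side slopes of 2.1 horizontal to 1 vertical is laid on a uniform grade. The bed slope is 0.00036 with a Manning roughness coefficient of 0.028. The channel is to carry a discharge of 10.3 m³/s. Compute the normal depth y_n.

y_n = 1.93 m

Manning's equation rearranged: A R^(2/3) = nQ / (1·√S) = 0.028 × 10.3 / (√0.00036) = 15.2.
Trying y = 1.53 m: A R^(2/3) = 9.341 — too small.
Trying y = 2.47 m: A R^(2/3) = 25.73 — too large.
Trying y = 1.93 m: A R^(2/3) = 15.15 — matches.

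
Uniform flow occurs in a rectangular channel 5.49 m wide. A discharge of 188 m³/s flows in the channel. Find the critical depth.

y_c = 4.93 m

For a rectangular channel, critical depth y_c = (q²/g)^(1/3) where q = Q/b = 188/5.49 = 34.24 m²/s.
So y_c = (34.24²/9.81)^(1/3) = 4.93 m.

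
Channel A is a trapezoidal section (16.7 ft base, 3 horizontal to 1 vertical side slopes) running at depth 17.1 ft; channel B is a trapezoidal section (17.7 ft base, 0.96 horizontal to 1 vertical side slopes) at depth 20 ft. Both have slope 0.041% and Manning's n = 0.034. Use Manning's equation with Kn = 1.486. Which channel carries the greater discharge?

Channel A: With bottom width b = 16.7 ft and side slope z = 3: A = (b + zy)y = (16.7 + 3×17.1)×17.1 = 1163 ft²; P = b + 2y√(1+z²) = 16.7 + 2×17.1×3.162 = 124.8 ft. Hydraulic radius R = A/P = 1163/124.8 = 9.314 ft. Q_A = (1.486/0.034)·1163·9.314^(2/3)·√0.00041 = 4555 ft³/s.
Channel B: With bottom width b = 17.7 ft and side slope z = 0.96: A = (b + zy)y = (17.7 + 0.96×20)×20 = 738 ft²; P = b + 2y√(1+z²) = 17.7 + 2×20×1.386 = 73.15 ft. Hydraulic radius R = A/P = 738/73.15 = 10.09 ft. Q_B = (1.486/0.034)·738·10.09^(2/3)·√0.00041 = 3049 ft³/s.
Q_A = 4555 ft³/s vs Q_B = 3049 ft³/s, so channel A carries more.

channel A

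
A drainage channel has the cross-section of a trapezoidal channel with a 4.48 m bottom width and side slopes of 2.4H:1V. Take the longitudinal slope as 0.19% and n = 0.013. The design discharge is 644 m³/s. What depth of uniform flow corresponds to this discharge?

y_n = 5.41 m

Manning's equation rearranged: A R^(2/3) = nQ / (1·√S) = 0.013 × 644 / (√0.0019) = 192.1.
Trying y = 6.63 m: A R^(2/3) = 309.9 — over.
Trying y = 5.41 m: A R^(2/3) = 192 — close enough.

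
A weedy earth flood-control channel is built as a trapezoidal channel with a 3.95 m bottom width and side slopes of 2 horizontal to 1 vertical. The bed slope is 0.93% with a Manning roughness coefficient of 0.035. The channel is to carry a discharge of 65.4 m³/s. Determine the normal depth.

Manning's equation rearranged: A R^(2/3) = nQ / (1·√S) = 0.035 × 65.4 / (√0.0093) = 23.74.
At y = 2.79 m: A R^(2/3) = 36.65 — over.
At y = 2.03 m: A R^(2/3) = 18.85 — short.
At y = 2.27 m: A R^(2/3) = 23.73 — close enough.

y_n = 2.27 m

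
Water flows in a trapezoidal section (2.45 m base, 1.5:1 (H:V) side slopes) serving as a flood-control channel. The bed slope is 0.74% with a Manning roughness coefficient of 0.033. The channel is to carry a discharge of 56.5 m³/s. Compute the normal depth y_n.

Manning's equation rearranged: A R^(2/3) = nQ / (1·√S) = 0.033 × 56.5 / (√0.0074) = 21.67.
Try y = 2.26 m: A R^(2/3) = 15.28 — short.
Try y = 3.25 m: A R^(2/3) = 33.65 — over.
Try y = 2.66 m: A R^(2/3) = 21.67 — close enough.

y_n = 2.66 m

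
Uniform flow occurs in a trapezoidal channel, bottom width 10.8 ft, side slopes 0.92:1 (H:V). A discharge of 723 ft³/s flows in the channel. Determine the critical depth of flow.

y_c = 4.53 ft

At critical depth, Q² T / (g A³) = 1, i.e. A³/T = Q²/g = 723²/32.2 = 16230.
Trying y = 3.78 ft: A³/T = 8854 — low.
Trying y = 4.53 ft: A³/T = 16290 — matches.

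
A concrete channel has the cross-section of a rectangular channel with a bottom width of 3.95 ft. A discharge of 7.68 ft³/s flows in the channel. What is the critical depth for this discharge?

y_c = 0.49 ft

For a rectangular channel, critical depth y_c = (q²/g)^(1/3) where q = Q/b = 7.68/3.95 = 1.944 ft²/s.
So y_c = (1.944²/32.2)^(1/3) = 0.49 ft.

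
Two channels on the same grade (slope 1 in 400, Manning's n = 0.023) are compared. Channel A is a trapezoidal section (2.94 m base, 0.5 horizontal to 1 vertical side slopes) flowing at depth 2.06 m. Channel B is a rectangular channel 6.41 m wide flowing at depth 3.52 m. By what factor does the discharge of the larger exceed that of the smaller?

3.69

Channel A: With bottom width b = 2.94 m and side slope z = 0.5: A = (b + zy)y = (2.94 + 0.5×2.06)×2.06 = 8.178 m²; P = b + 2y√(1+z²) = 2.94 + 2×2.06×1.118 = 7.546 m. Hydraulic radius R = A/P = 8.178/7.546 = 1.084 m. Q_A = (1/0.023)·8.178·1.084^(2/3)·√0.0025 = 18.76 m³/s.
Channel B: Flow area A = b·y = 6.41 × 3.52 = 22.56 m². Wetted perimeter P = b + 2y = 6.41 + 2×3.52 = 13.45 m. Hydraulic radius R = A/P = 22.56/13.45 = 1.678 m. Q_B = (1/0.023)·22.56·1.678^(2/3)·√0.0025 = 69.25 m³/s.
The larger discharge is 69.25 m³/s and the smaller is 18.76 m³/s; the ratio is 3.69.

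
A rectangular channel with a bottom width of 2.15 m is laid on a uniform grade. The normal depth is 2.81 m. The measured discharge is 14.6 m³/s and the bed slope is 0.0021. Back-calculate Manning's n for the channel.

n = 0.016

Flow area A = b·y = 2.15 × 2.81 = 6.042 m². Wetted perimeter P = b + 2y = 2.15 + 2×2.81 = 7.77 m.
Hydraulic radius R = A/P = 6.042/7.77 = 0.7775 m.
Rearranging Manning's equation: n = (1/Q) A R^(2/3) S^(1/2) = (1/14.6) × 6.042 × 0.7775^(2/3) × √0.0021 = 0.016.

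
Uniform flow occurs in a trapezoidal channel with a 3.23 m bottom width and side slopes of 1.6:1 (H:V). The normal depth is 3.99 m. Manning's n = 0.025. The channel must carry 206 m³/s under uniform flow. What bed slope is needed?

With bottom width b = 3.23 m and side slope z = 1.6: A = (b + zy)y = (3.23 + 1.6×3.99)×3.99 = 38.36 m²; P = b + 2y√(1+z²) = 3.23 + 2×3.99×1.887 = 18.29 m.
Hydraulic radius R = A/P = 38.36/18.29 = 2.098 m.
From Manning's equation, S = [nQ / (1 A R^(2/3))]² = [0.025 × 206 / (1 × 38.36 × 2.098^(2/3))]² = 0.00671.

S = 0.00671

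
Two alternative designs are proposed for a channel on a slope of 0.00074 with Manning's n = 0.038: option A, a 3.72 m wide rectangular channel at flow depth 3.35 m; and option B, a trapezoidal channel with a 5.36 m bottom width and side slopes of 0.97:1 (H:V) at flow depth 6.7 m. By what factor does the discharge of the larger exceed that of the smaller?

12.6

Channel A: Flow area A = b·y = 3.72 × 3.35 = 12.46 m². Wetted perimeter P = b + 2y = 3.72 + 2×3.35 = 10.42 m. Hydraulic radius R = A/P = 12.46/10.42 = 1.196 m. Q_A = (1/0.038)·12.46·1.196^(2/3)·√0.00074 = 10.05 m³/s.
Channel B: With bottom width b = 5.36 m and side slope z = 0.97: A = (b + zy)y = (5.36 + 0.97×6.7)×6.7 = 79.46 m²; P = b + 2y√(1+z²) = 5.36 + 2×6.7×1.393 = 24.03 m. Hydraulic radius R = A/P = 79.46/24.03 = 3.307 m. Q_B = (1/0.038)·79.46·3.307^(2/3)·√0.00074 = 126.2 m³/s.
The larger discharge is 126.2 m³/s and the smaller is 10.05 m³/s; the ratio is 12.6.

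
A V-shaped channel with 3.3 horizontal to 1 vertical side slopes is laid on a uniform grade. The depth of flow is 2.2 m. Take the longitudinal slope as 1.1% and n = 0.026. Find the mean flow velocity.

V = 4.17 m/s

For a triangular section with side slope z = 3.3: A = zy² = 3.3×2.2² = 15.97 m²; P = 2y√(1+z²) = 2×2.2×3.448 = 15.17 m.
Hydraulic radius R = A/P = 15.97/15.17 = 1.053 m.
From Manning's equation, V = (1/n) R^(2/3) S^(1/2) = (1/0.026) × 1.053^(2/3) × 0.011^(1/2) = 4.17 m/s.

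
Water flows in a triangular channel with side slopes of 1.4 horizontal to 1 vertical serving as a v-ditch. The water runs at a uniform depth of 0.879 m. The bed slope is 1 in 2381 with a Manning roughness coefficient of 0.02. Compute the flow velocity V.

For a triangular section with side slope z = 1.4: A = zy² = 1.4×0.879² = 1.082 m²; P = 2y√(1+z²) = 2×0.879×1.72 = 3.025 m.
Hydraulic radius R = A/P = 1.082/3.025 = 0.3576 m.
From Manning's equation, V = (1/n) R^(2/3) S^(1/2) = (1/0.02) × 0.3576^(2/3) × 0.00042^(1/2) = 0.516 m/s.

V = 0.516 m/s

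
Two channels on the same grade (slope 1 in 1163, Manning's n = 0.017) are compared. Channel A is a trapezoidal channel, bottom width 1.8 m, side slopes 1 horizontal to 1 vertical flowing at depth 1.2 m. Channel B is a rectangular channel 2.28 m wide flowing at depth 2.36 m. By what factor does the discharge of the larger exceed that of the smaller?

Channel A: With bottom width b = 1.8 m and side slope z = 1: A = (b + zy)y = (1.8 + 1×1.2)×1.2 = 3.6 m²; P = b + 2y√(1+z²) = 1.8 + 2×1.2×1.414 = 5.194 m. Hydraulic radius R = A/P = 3.6/5.194 = 0.6931 m. Q_A = (1/0.017)·3.6·0.6931^(2/3)·√0.0008598 = 4.863 m³/s.
Channel B: Flow area A = b·y = 2.28 × 2.36 = 5.381 m². Wetted perimeter P = b + 2y = 2.28 + 2×2.36 = 7 m. Hydraulic radius R = A/P = 5.381/7 = 0.7687 m. Q_B = (1/0.017)·5.381·0.7687^(2/3)·√0.0008598 = 7.788 m³/s.
The larger discharge is 7.788 m³/s and the smaller is 4.863 m³/s; the ratio is 1.6.

1.6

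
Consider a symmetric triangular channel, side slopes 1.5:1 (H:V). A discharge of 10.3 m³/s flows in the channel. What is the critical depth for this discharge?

At critical depth, Q² T / (g A³) = 1, i.e. A³/T = Q²/g = 10.3²/9.81 = 10.81.
Trying y = 1.97 m: A³/T = 33.38 — too large.
Trying y = 1.11 m: A³/T = 1.896 — too small.
Trying y = 1.57 m: A³/T = 10.73 — matches.

y_c = 1.57 m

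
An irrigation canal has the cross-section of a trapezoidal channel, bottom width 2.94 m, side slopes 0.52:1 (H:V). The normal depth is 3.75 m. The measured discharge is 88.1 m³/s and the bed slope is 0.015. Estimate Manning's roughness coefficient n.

With bottom width b = 2.94 m and side slope z = 0.52: A = (b + zy)y = (2.94 + 0.52×3.75)×3.75 = 18.34 m²; P = b + 2y√(1+z²) = 2.94 + 2×3.75×1.127 = 11.39 m.
Hydraulic radius R = A/P = 18.34/11.39 = 1.609 m.
Rearranging Manning's equation: n = (1/Q) A R^(2/3) S^(1/2) = (1/88.1) × 18.34 × 1.609^(2/3) × √0.015 = 0.035.

n = 0.035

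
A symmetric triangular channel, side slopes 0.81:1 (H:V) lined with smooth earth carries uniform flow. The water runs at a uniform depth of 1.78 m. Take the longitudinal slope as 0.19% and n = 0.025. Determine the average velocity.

For a triangular section with side slope z = 0.81: A = zy² = 0.81×1.78² = 2.566 m²; P = 2y√(1+z²) = 2×1.78×1.287 = 4.581 m.
Hydraulic radius R = A/P = 2.566/4.581 = 0.5602 m.
From Manning's equation, V = (1/n) R^(2/3) S^(1/2) = (1/0.025) × 0.5602^(2/3) × 0.0019^(1/2) = 1.18 m/s.

V = 1.18 m/s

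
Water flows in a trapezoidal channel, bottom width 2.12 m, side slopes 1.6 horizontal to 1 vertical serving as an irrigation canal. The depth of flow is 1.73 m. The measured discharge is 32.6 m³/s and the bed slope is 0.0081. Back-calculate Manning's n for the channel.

With bottom width b = 2.12 m and side slope z = 1.6: A = (b + zy)y = (2.12 + 1.6×1.73)×1.73 = 8.456 m²; P = b + 2y√(1+z²) = 2.12 + 2×1.73×1.887 = 8.648 m.
Hydraulic radius R = A/P = 8.456/8.648 = 0.9778 m.
Rearranging Manning's equation: n = (1/Q) A R^(2/3) S^(1/2) = (1/32.6) × 8.456 × 0.9778^(2/3) × √0.0081 = 0.023.

n = 0.023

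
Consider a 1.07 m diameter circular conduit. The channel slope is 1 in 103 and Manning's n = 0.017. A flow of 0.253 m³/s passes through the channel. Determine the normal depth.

y_n = 0.247 m

Manning's equation rearranged: A R^(2/3) = nQ / (1·√S) = 0.017 × 0.253 / (√0.009709) = 0.04365.
Try y = 0.208 m: A R^(2/3) = 0.03086 — short.
Try y = 0.295 m: A R^(2/3) = 0.06202 — over.
Try y = 0.247 m: A R^(2/3) = 0.04363 — ≈ 0.04365.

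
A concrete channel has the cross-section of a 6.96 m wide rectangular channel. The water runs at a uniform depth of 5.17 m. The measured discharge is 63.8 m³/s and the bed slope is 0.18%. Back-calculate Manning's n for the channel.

Flow area A = b·y = 6.96 × 5.17 = 35.98 m². Wetted perimeter P = b + 2y = 6.96 + 2×5.17 = 17.3 m.
Hydraulic radius R = A/P = 35.98/17.3 = 2.08 m.
Rearranging Manning's equation: n = (1/Q) A R^(2/3) S^(1/2) = (1/63.8) × 35.98 × 2.08^(2/3) × √0.0018 = 0.039.

n = 0.039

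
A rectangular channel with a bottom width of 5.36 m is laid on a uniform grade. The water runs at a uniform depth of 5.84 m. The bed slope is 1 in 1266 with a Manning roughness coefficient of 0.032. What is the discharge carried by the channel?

Flow area A = b·y = 5.36 × 5.84 = 31.3 m². Wetted perimeter P = b + 2y = 5.36 + 2×5.84 = 17.04 m.
Hydraulic radius R = A/P = 31.3/17.04 = 1.837 m.
Manning's equation: Q = (1/n) A R^(2/3) S^(1/2) = (1/0.032) × 31.3 × 1.837^(2/3) × 0.0007899^(1/2) = 41.2 m³/s.

Q = 41.2 m³/s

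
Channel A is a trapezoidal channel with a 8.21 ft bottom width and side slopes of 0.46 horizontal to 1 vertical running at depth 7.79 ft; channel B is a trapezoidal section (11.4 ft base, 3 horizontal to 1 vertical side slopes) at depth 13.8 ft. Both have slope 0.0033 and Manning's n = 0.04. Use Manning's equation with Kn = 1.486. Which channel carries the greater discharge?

channel B

Channel A: With bottom width b = 8.21 ft and side slope z = 0.46: A = (b + zy)y = (8.21 + 0.46×7.79)×7.79 = 91.87 ft²; P = b + 2y√(1+z²) = 8.21 + 2×7.79×1.101 = 25.36 ft. Hydraulic radius R = A/P = 91.87/25.36 = 3.623 ft. Q_A = (1.486/0.04)·91.87·3.623^(2/3)·√0.0033 = 462.5 ft³/s.
Channel B: With bottom width b = 11.4 ft and side slope z = 3: A = (b + zy)y = (11.4 + 3×13.8)×13.8 = 728.6 ft²; P = b + 2y√(1+z²) = 11.4 + 2×13.8×3.162 = 98.68 ft. Hydraulic radius R = A/P = 728.6/98.68 = 7.384 ft. Q_B = (1.486/0.04)·728.6·7.384^(2/3)·√0.0033 = 5896 ft³/s.
Q_A = 462.5 ft³/s vs Q_B = 5896 ft³/s, so channel B carries more.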